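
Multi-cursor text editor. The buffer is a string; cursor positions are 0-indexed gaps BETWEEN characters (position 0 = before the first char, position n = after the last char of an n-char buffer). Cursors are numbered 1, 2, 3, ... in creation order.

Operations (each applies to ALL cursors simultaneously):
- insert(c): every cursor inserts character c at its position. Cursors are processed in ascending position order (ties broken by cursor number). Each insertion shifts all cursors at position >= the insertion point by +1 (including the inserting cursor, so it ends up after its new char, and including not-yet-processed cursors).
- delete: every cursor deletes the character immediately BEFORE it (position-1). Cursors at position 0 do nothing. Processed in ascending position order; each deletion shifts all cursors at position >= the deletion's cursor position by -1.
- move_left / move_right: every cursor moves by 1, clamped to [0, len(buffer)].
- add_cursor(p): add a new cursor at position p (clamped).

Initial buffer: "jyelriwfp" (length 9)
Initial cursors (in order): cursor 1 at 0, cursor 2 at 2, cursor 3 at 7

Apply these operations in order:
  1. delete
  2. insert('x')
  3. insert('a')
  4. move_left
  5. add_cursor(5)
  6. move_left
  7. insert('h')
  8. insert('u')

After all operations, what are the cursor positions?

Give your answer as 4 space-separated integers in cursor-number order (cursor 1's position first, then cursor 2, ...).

After op 1 (delete): buffer="jelrifp" (len 7), cursors c1@0 c2@1 c3@5, authorship .......
After op 2 (insert('x')): buffer="xjxelrixfp" (len 10), cursors c1@1 c2@3 c3@8, authorship 1.2....3..
After op 3 (insert('a')): buffer="xajxaelrixafp" (len 13), cursors c1@2 c2@5 c3@11, authorship 11.22....33..
After op 4 (move_left): buffer="xajxaelrixafp" (len 13), cursors c1@1 c2@4 c3@10, authorship 11.22....33..
After op 5 (add_cursor(5)): buffer="xajxaelrixafp" (len 13), cursors c1@1 c2@4 c4@5 c3@10, authorship 11.22....33..
After op 6 (move_left): buffer="xajxaelrixafp" (len 13), cursors c1@0 c2@3 c4@4 c3@9, authorship 11.22....33..
After op 7 (insert('h')): buffer="hxajhxhaelrihxafp" (len 17), cursors c1@1 c2@5 c4@7 c3@13, authorship 111.2242....333..
After op 8 (insert('u')): buffer="huxajhuxhuaelrihuxafp" (len 21), cursors c1@2 c2@7 c4@10 c3@17, authorship 1111.222442....3333..

Answer: 2 7 17 10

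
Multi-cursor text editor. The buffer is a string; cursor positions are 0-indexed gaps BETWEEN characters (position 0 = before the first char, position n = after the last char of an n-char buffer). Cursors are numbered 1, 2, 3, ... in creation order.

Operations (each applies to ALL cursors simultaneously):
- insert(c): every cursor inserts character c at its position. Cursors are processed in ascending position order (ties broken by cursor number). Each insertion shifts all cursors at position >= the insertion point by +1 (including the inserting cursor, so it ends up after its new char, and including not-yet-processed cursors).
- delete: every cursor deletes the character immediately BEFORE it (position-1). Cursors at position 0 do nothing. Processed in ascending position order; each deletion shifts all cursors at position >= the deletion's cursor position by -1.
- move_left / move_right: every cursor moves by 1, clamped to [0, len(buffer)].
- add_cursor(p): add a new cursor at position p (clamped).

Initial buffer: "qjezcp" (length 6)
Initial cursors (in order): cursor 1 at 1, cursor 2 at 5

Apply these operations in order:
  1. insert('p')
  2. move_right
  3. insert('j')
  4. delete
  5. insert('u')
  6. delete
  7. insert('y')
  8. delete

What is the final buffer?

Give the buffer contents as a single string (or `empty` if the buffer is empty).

Answer: qpjezcpp

Derivation:
After op 1 (insert('p')): buffer="qpjezcpp" (len 8), cursors c1@2 c2@7, authorship .1....2.
After op 2 (move_right): buffer="qpjezcpp" (len 8), cursors c1@3 c2@8, authorship .1....2.
After op 3 (insert('j')): buffer="qpjjezcppj" (len 10), cursors c1@4 c2@10, authorship .1.1...2.2
After op 4 (delete): buffer="qpjezcpp" (len 8), cursors c1@3 c2@8, authorship .1....2.
After op 5 (insert('u')): buffer="qpjuezcppu" (len 10), cursors c1@4 c2@10, authorship .1.1...2.2
After op 6 (delete): buffer="qpjezcpp" (len 8), cursors c1@3 c2@8, authorship .1....2.
After op 7 (insert('y')): buffer="qpjyezcppy" (len 10), cursors c1@4 c2@10, authorship .1.1...2.2
After op 8 (delete): buffer="qpjezcpp" (len 8), cursors c1@3 c2@8, authorship .1....2.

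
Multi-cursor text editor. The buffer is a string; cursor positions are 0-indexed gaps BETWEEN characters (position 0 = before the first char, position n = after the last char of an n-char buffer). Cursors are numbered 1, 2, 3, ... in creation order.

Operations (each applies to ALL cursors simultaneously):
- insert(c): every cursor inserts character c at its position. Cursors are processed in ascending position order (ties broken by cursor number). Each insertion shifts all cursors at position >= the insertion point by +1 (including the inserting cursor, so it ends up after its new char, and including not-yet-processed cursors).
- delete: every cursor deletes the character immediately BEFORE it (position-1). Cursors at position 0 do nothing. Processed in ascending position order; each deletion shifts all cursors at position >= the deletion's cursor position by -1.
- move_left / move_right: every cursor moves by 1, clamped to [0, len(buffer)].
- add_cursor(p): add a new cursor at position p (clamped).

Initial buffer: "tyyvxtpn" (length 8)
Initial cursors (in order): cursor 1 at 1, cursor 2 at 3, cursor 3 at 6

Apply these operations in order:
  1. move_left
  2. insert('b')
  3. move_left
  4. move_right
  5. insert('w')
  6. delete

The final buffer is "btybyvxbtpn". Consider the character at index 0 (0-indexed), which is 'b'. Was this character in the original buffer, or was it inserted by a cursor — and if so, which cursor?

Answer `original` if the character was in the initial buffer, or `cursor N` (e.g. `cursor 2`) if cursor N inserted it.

Answer: cursor 1

Derivation:
After op 1 (move_left): buffer="tyyvxtpn" (len 8), cursors c1@0 c2@2 c3@5, authorship ........
After op 2 (insert('b')): buffer="btybyvxbtpn" (len 11), cursors c1@1 c2@4 c3@8, authorship 1..2...3...
After op 3 (move_left): buffer="btybyvxbtpn" (len 11), cursors c1@0 c2@3 c3@7, authorship 1..2...3...
After op 4 (move_right): buffer="btybyvxbtpn" (len 11), cursors c1@1 c2@4 c3@8, authorship 1..2...3...
After op 5 (insert('w')): buffer="bwtybwyvxbwtpn" (len 14), cursors c1@2 c2@6 c3@11, authorship 11..22...33...
After op 6 (delete): buffer="btybyvxbtpn" (len 11), cursors c1@1 c2@4 c3@8, authorship 1..2...3...
Authorship (.=original, N=cursor N): 1 . . 2 . . . 3 . . .
Index 0: author = 1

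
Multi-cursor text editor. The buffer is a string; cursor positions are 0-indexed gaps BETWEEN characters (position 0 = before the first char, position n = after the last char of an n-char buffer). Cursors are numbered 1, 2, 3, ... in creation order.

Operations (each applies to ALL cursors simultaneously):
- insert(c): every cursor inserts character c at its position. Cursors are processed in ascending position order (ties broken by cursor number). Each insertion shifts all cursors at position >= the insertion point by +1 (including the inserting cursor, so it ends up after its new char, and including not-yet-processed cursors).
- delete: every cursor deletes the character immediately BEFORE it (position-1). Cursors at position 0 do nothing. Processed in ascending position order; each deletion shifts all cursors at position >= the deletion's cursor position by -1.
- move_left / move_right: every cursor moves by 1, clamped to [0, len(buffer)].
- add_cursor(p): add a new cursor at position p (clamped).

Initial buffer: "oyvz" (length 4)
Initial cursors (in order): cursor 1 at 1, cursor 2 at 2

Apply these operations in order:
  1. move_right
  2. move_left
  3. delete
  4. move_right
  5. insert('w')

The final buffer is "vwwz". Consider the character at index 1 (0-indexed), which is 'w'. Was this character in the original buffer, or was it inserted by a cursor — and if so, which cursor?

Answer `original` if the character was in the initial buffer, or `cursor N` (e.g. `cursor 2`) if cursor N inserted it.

After op 1 (move_right): buffer="oyvz" (len 4), cursors c1@2 c2@3, authorship ....
After op 2 (move_left): buffer="oyvz" (len 4), cursors c1@1 c2@2, authorship ....
After op 3 (delete): buffer="vz" (len 2), cursors c1@0 c2@0, authorship ..
After op 4 (move_right): buffer="vz" (len 2), cursors c1@1 c2@1, authorship ..
After op 5 (insert('w')): buffer="vwwz" (len 4), cursors c1@3 c2@3, authorship .12.
Authorship (.=original, N=cursor N): . 1 2 .
Index 1: author = 1

Answer: cursor 1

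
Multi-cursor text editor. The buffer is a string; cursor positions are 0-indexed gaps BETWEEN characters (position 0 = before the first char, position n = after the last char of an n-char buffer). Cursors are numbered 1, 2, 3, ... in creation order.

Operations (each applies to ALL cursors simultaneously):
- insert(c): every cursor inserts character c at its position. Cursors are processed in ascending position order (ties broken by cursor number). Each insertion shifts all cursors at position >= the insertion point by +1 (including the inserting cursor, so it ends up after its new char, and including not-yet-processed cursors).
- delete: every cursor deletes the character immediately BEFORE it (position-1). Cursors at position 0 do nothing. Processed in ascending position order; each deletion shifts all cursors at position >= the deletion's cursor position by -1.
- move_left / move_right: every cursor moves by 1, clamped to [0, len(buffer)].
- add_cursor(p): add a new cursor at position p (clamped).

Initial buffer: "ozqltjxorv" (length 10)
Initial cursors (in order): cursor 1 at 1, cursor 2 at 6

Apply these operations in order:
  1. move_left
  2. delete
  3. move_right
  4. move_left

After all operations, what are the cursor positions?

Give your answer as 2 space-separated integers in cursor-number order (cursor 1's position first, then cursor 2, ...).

After op 1 (move_left): buffer="ozqltjxorv" (len 10), cursors c1@0 c2@5, authorship ..........
After op 2 (delete): buffer="ozqljxorv" (len 9), cursors c1@0 c2@4, authorship .........
After op 3 (move_right): buffer="ozqljxorv" (len 9), cursors c1@1 c2@5, authorship .........
After op 4 (move_left): buffer="ozqljxorv" (len 9), cursors c1@0 c2@4, authorship .........

Answer: 0 4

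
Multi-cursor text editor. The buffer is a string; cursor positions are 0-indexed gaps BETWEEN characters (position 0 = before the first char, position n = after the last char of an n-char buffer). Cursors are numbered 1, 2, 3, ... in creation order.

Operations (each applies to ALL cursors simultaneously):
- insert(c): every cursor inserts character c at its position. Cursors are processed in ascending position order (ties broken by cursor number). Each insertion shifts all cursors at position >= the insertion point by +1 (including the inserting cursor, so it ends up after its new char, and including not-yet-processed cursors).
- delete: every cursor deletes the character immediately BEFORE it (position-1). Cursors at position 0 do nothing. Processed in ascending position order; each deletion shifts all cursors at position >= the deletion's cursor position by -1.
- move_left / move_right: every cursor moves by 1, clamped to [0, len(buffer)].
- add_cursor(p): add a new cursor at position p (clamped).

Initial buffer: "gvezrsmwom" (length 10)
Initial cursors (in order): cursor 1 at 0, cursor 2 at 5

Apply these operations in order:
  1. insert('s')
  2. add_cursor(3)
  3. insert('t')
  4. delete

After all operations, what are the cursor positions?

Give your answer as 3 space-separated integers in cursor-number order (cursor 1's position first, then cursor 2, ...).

After op 1 (insert('s')): buffer="sgvezrssmwom" (len 12), cursors c1@1 c2@7, authorship 1.....2.....
After op 2 (add_cursor(3)): buffer="sgvezrssmwom" (len 12), cursors c1@1 c3@3 c2@7, authorship 1.....2.....
After op 3 (insert('t')): buffer="stgvtezrstsmwom" (len 15), cursors c1@2 c3@5 c2@10, authorship 11..3...22.....
After op 4 (delete): buffer="sgvezrssmwom" (len 12), cursors c1@1 c3@3 c2@7, authorship 1.....2.....

Answer: 1 7 3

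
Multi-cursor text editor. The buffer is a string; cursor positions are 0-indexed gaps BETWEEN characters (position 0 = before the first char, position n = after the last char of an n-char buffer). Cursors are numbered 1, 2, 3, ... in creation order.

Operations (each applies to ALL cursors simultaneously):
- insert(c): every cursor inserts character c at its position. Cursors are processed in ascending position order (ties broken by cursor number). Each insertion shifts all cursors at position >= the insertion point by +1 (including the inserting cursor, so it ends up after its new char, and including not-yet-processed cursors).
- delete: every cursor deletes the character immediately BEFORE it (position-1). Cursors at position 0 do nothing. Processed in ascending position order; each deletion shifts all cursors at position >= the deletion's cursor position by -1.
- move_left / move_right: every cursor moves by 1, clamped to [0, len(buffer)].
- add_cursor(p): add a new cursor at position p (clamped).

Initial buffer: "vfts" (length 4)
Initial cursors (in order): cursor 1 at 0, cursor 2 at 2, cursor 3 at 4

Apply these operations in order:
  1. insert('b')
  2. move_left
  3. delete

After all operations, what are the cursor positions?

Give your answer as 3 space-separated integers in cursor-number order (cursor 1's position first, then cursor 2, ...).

After op 1 (insert('b')): buffer="bvfbtsb" (len 7), cursors c1@1 c2@4 c3@7, authorship 1..2..3
After op 2 (move_left): buffer="bvfbtsb" (len 7), cursors c1@0 c2@3 c3@6, authorship 1..2..3
After op 3 (delete): buffer="bvbtb" (len 5), cursors c1@0 c2@2 c3@4, authorship 1.2.3

Answer: 0 2 4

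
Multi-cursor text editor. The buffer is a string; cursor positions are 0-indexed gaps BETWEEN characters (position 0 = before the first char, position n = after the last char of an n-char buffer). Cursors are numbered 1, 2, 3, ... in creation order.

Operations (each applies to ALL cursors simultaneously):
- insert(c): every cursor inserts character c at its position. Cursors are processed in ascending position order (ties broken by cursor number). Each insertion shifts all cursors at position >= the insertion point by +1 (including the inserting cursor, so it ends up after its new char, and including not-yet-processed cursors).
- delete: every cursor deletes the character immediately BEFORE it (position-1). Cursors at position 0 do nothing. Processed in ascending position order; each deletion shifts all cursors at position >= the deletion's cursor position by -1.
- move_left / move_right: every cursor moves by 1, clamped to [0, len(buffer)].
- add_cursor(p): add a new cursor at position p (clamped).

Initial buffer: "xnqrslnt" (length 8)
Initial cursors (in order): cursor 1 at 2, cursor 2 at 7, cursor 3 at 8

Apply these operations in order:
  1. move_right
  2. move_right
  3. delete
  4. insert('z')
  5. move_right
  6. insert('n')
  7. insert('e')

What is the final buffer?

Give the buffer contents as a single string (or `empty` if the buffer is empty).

After op 1 (move_right): buffer="xnqrslnt" (len 8), cursors c1@3 c2@8 c3@8, authorship ........
After op 2 (move_right): buffer="xnqrslnt" (len 8), cursors c1@4 c2@8 c3@8, authorship ........
After op 3 (delete): buffer="xnqsl" (len 5), cursors c1@3 c2@5 c3@5, authorship .....
After op 4 (insert('z')): buffer="xnqzslzz" (len 8), cursors c1@4 c2@8 c3@8, authorship ...1..23
After op 5 (move_right): buffer="xnqzslzz" (len 8), cursors c1@5 c2@8 c3@8, authorship ...1..23
After op 6 (insert('n')): buffer="xnqzsnlzznn" (len 11), cursors c1@6 c2@11 c3@11, authorship ...1.1.2323
After op 7 (insert('e')): buffer="xnqzsnelzznnee" (len 14), cursors c1@7 c2@14 c3@14, authorship ...1.11.232323

Answer: xnqzsnelzznnee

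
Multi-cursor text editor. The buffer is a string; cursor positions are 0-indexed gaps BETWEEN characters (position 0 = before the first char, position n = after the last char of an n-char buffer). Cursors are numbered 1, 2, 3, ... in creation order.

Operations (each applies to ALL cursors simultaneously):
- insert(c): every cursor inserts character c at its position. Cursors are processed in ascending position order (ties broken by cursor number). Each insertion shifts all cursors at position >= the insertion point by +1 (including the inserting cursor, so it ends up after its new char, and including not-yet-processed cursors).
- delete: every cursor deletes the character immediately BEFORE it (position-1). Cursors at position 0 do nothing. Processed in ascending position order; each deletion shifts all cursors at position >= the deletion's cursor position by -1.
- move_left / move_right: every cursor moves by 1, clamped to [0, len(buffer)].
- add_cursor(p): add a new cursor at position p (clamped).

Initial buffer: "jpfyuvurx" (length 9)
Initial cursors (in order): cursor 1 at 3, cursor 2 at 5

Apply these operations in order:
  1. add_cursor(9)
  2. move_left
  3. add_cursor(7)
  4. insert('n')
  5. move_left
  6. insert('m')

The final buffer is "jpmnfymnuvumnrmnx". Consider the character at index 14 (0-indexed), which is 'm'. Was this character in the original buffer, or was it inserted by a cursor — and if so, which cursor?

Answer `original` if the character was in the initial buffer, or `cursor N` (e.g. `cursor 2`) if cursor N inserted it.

Answer: cursor 3

Derivation:
After op 1 (add_cursor(9)): buffer="jpfyuvurx" (len 9), cursors c1@3 c2@5 c3@9, authorship .........
After op 2 (move_left): buffer="jpfyuvurx" (len 9), cursors c1@2 c2@4 c3@8, authorship .........
After op 3 (add_cursor(7)): buffer="jpfyuvurx" (len 9), cursors c1@2 c2@4 c4@7 c3@8, authorship .........
After op 4 (insert('n')): buffer="jpnfynuvunrnx" (len 13), cursors c1@3 c2@6 c4@10 c3@12, authorship ..1..2...4.3.
After op 5 (move_left): buffer="jpnfynuvunrnx" (len 13), cursors c1@2 c2@5 c4@9 c3@11, authorship ..1..2...4.3.
After op 6 (insert('m')): buffer="jpmnfymnuvumnrmnx" (len 17), cursors c1@3 c2@7 c4@12 c3@15, authorship ..11..22...44.33.
Authorship (.=original, N=cursor N): . . 1 1 . . 2 2 . . . 4 4 . 3 3 .
Index 14: author = 3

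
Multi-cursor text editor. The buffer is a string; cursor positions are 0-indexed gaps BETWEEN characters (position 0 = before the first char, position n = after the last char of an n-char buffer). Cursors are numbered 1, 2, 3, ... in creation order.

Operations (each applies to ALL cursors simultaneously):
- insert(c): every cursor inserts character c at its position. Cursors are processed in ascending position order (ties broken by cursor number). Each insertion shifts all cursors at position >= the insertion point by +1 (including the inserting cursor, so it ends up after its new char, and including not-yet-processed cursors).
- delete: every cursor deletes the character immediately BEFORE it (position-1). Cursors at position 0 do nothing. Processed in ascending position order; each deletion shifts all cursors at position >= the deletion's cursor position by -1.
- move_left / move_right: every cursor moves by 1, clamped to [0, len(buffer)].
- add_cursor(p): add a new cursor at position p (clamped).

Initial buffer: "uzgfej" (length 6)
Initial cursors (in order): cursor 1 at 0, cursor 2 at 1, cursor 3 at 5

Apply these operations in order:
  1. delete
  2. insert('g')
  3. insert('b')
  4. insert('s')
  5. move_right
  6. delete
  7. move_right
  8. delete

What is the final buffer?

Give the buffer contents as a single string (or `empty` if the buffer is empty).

After op 1 (delete): buffer="zgfj" (len 4), cursors c1@0 c2@0 c3@3, authorship ....
After op 2 (insert('g')): buffer="ggzgfgj" (len 7), cursors c1@2 c2@2 c3@6, authorship 12...3.
After op 3 (insert('b')): buffer="ggbbzgfgbj" (len 10), cursors c1@4 c2@4 c3@9, authorship 1212...33.
After op 4 (insert('s')): buffer="ggbbsszgfgbsj" (len 13), cursors c1@6 c2@6 c3@12, authorship 121212...333.
After op 5 (move_right): buffer="ggbbsszgfgbsj" (len 13), cursors c1@7 c2@7 c3@13, authorship 121212...333.
After op 6 (delete): buffer="ggbbsgfgbs" (len 10), cursors c1@5 c2@5 c3@10, authorship 12121..333
After op 7 (move_right): buffer="ggbbsgfgbs" (len 10), cursors c1@6 c2@6 c3@10, authorship 12121..333
After op 8 (delete): buffer="ggbbfgb" (len 7), cursors c1@4 c2@4 c3@7, authorship 1212.33

Answer: ggbbfgb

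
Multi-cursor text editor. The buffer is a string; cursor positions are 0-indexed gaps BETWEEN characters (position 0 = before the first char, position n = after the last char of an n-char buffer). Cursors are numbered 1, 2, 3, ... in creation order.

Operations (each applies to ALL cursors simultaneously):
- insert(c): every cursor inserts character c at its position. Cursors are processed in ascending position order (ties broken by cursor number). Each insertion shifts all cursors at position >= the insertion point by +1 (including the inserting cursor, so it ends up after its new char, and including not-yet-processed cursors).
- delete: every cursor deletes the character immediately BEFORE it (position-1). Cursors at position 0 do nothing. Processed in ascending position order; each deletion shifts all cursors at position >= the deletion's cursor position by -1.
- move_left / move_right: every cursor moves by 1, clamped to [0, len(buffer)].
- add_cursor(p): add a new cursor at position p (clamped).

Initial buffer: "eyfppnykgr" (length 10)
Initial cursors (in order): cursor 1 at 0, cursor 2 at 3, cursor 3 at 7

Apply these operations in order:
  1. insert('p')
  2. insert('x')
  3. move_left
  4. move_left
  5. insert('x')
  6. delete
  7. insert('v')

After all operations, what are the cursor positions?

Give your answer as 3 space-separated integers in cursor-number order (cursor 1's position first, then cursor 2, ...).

After op 1 (insert('p')): buffer="peyfpppnypkgr" (len 13), cursors c1@1 c2@5 c3@10, authorship 1...2....3...
After op 2 (insert('x')): buffer="pxeyfpxppnypxkgr" (len 16), cursors c1@2 c2@7 c3@13, authorship 11...22....33...
After op 3 (move_left): buffer="pxeyfpxppnypxkgr" (len 16), cursors c1@1 c2@6 c3@12, authorship 11...22....33...
After op 4 (move_left): buffer="pxeyfpxppnypxkgr" (len 16), cursors c1@0 c2@5 c3@11, authorship 11...22....33...
After op 5 (insert('x')): buffer="xpxeyfxpxppnyxpxkgr" (len 19), cursors c1@1 c2@7 c3@14, authorship 111...222....333...
After op 6 (delete): buffer="pxeyfpxppnypxkgr" (len 16), cursors c1@0 c2@5 c3@11, authorship 11...22....33...
After op 7 (insert('v')): buffer="vpxeyfvpxppnyvpxkgr" (len 19), cursors c1@1 c2@7 c3@14, authorship 111...222....333...

Answer: 1 7 14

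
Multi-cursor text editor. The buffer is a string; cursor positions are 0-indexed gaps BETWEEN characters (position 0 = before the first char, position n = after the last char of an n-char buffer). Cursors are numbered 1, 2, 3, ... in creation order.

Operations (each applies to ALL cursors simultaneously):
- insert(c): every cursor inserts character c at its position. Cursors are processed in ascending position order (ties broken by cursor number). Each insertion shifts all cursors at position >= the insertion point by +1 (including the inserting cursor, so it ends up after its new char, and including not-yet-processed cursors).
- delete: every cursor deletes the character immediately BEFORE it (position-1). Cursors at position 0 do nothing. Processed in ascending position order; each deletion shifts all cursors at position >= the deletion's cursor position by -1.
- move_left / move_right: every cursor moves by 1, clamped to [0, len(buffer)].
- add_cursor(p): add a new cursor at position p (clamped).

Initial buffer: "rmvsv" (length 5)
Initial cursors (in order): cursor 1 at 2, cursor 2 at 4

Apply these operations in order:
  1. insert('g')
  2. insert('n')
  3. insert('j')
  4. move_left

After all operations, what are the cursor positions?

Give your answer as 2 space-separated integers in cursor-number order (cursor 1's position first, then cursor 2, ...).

After op 1 (insert('g')): buffer="rmgvsgv" (len 7), cursors c1@3 c2@6, authorship ..1..2.
After op 2 (insert('n')): buffer="rmgnvsgnv" (len 9), cursors c1@4 c2@8, authorship ..11..22.
After op 3 (insert('j')): buffer="rmgnjvsgnjv" (len 11), cursors c1@5 c2@10, authorship ..111..222.
After op 4 (move_left): buffer="rmgnjvsgnjv" (len 11), cursors c1@4 c2@9, authorship ..111..222.

Answer: 4 9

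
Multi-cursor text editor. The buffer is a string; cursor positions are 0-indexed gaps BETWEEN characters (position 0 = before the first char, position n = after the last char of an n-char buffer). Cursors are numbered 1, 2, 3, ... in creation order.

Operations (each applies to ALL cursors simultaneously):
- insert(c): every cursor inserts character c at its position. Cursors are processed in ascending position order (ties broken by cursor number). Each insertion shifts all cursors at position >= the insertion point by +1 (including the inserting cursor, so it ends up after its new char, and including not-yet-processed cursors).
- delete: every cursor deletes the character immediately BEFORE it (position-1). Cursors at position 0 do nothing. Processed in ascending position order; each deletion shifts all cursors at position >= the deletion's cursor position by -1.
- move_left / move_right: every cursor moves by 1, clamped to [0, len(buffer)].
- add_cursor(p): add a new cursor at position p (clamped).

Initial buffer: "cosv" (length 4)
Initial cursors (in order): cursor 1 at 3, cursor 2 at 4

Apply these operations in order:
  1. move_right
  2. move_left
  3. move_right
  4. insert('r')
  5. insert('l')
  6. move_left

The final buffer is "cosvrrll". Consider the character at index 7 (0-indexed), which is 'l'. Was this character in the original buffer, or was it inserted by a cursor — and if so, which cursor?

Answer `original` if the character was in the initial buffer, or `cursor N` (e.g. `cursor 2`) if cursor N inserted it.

Answer: cursor 2

Derivation:
After op 1 (move_right): buffer="cosv" (len 4), cursors c1@4 c2@4, authorship ....
After op 2 (move_left): buffer="cosv" (len 4), cursors c1@3 c2@3, authorship ....
After op 3 (move_right): buffer="cosv" (len 4), cursors c1@4 c2@4, authorship ....
After op 4 (insert('r')): buffer="cosvrr" (len 6), cursors c1@6 c2@6, authorship ....12
After op 5 (insert('l')): buffer="cosvrrll" (len 8), cursors c1@8 c2@8, authorship ....1212
After op 6 (move_left): buffer="cosvrrll" (len 8), cursors c1@7 c2@7, authorship ....1212
Authorship (.=original, N=cursor N): . . . . 1 2 1 2
Index 7: author = 2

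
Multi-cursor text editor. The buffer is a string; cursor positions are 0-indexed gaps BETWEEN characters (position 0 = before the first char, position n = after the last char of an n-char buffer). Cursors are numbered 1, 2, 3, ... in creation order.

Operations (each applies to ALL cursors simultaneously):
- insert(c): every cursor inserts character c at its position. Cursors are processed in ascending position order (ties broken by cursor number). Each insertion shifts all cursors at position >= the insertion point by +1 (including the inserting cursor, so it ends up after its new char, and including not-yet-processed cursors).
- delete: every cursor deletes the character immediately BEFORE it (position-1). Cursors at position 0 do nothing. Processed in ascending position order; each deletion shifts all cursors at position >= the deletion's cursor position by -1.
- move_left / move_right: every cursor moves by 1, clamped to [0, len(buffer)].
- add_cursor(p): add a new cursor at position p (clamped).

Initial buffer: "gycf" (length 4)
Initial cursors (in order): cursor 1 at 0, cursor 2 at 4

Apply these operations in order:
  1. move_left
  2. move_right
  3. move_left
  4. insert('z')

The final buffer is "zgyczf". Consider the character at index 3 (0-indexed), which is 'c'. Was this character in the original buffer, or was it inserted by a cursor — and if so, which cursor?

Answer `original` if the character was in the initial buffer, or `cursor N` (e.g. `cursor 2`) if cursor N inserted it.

After op 1 (move_left): buffer="gycf" (len 4), cursors c1@0 c2@3, authorship ....
After op 2 (move_right): buffer="gycf" (len 4), cursors c1@1 c2@4, authorship ....
After op 3 (move_left): buffer="gycf" (len 4), cursors c1@0 c2@3, authorship ....
After op 4 (insert('z')): buffer="zgyczf" (len 6), cursors c1@1 c2@5, authorship 1...2.
Authorship (.=original, N=cursor N): 1 . . . 2 .
Index 3: author = original

Answer: original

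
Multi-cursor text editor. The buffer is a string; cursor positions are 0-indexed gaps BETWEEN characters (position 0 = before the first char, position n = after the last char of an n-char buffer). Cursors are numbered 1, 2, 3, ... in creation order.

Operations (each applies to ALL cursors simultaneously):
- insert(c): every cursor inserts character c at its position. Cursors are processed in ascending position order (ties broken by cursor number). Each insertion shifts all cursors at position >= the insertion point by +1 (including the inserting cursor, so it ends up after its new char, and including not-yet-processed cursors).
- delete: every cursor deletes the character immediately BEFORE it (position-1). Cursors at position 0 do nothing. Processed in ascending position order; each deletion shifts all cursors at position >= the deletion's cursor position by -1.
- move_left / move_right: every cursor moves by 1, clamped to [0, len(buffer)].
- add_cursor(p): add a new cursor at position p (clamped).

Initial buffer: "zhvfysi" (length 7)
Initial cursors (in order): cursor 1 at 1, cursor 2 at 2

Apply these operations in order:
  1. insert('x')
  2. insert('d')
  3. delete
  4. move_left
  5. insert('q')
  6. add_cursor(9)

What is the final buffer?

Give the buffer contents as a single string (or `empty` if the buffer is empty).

Answer: zqxhqxvfysi

Derivation:
After op 1 (insert('x')): buffer="zxhxvfysi" (len 9), cursors c1@2 c2@4, authorship .1.2.....
After op 2 (insert('d')): buffer="zxdhxdvfysi" (len 11), cursors c1@3 c2@6, authorship .11.22.....
After op 3 (delete): buffer="zxhxvfysi" (len 9), cursors c1@2 c2@4, authorship .1.2.....
After op 4 (move_left): buffer="zxhxvfysi" (len 9), cursors c1@1 c2@3, authorship .1.2.....
After op 5 (insert('q')): buffer="zqxhqxvfysi" (len 11), cursors c1@2 c2@5, authorship .11.22.....
After op 6 (add_cursor(9)): buffer="zqxhqxvfysi" (len 11), cursors c1@2 c2@5 c3@9, authorship .11.22.....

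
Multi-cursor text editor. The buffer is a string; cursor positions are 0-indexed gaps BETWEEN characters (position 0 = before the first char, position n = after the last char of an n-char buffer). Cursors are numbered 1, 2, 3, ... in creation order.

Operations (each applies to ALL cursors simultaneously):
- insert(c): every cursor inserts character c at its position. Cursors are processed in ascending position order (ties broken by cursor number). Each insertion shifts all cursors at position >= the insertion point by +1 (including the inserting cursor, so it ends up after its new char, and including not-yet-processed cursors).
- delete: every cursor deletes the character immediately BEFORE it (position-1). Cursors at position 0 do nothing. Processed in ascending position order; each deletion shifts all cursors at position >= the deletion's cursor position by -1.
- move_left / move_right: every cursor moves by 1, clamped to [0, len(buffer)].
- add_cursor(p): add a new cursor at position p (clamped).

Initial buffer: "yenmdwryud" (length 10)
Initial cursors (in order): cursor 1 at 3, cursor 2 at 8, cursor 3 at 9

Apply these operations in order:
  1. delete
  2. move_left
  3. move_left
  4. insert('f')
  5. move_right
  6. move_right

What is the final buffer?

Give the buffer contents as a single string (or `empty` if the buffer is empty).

After op 1 (delete): buffer="yemdwrd" (len 7), cursors c1@2 c2@6 c3@6, authorship .......
After op 2 (move_left): buffer="yemdwrd" (len 7), cursors c1@1 c2@5 c3@5, authorship .......
After op 3 (move_left): buffer="yemdwrd" (len 7), cursors c1@0 c2@4 c3@4, authorship .......
After op 4 (insert('f')): buffer="fyemdffwrd" (len 10), cursors c1@1 c2@7 c3@7, authorship 1....23...
After op 5 (move_right): buffer="fyemdffwrd" (len 10), cursors c1@2 c2@8 c3@8, authorship 1....23...
After op 6 (move_right): buffer="fyemdffwrd" (len 10), cursors c1@3 c2@9 c3@9, authorship 1....23...

Answer: fyemdffwrd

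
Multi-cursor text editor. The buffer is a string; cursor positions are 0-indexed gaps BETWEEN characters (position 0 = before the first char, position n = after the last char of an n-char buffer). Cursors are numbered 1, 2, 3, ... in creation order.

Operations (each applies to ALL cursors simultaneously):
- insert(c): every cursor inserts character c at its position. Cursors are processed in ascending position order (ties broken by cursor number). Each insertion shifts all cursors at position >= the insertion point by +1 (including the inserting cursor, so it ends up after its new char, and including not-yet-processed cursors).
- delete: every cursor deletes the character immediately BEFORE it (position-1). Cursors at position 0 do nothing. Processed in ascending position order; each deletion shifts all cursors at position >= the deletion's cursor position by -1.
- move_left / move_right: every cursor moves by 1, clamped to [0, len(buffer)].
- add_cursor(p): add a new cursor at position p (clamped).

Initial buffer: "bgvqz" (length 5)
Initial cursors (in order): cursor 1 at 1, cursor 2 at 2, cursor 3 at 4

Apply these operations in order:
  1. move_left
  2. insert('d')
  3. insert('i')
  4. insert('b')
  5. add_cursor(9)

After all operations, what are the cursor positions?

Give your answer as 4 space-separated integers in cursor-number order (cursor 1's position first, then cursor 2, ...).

Answer: 3 7 12 9

Derivation:
After op 1 (move_left): buffer="bgvqz" (len 5), cursors c1@0 c2@1 c3@3, authorship .....
After op 2 (insert('d')): buffer="dbdgvdqz" (len 8), cursors c1@1 c2@3 c3@6, authorship 1.2..3..
After op 3 (insert('i')): buffer="dibdigvdiqz" (len 11), cursors c1@2 c2@5 c3@9, authorship 11.22..33..
After op 4 (insert('b')): buffer="dibbdibgvdibqz" (len 14), cursors c1@3 c2@7 c3@12, authorship 111.222..333..
After op 5 (add_cursor(9)): buffer="dibbdibgvdibqz" (len 14), cursors c1@3 c2@7 c4@9 c3@12, authorship 111.222..333..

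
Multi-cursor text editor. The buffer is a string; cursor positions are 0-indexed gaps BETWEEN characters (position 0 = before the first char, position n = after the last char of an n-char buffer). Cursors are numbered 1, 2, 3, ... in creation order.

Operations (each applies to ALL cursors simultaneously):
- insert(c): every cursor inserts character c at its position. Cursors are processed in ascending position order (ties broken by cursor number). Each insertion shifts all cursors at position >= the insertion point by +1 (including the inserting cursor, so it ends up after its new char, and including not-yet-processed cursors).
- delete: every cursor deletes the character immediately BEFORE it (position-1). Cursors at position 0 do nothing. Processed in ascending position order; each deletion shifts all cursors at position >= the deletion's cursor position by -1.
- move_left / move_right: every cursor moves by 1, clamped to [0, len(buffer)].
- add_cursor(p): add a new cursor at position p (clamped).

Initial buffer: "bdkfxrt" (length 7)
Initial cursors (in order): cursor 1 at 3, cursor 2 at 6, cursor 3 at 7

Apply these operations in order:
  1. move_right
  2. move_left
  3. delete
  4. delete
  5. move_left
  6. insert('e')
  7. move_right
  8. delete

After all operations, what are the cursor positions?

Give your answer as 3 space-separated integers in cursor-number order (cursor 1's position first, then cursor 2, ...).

After op 1 (move_right): buffer="bdkfxrt" (len 7), cursors c1@4 c2@7 c3@7, authorship .......
After op 2 (move_left): buffer="bdkfxrt" (len 7), cursors c1@3 c2@6 c3@6, authorship .......
After op 3 (delete): buffer="bdft" (len 4), cursors c1@2 c2@3 c3@3, authorship ....
After op 4 (delete): buffer="t" (len 1), cursors c1@0 c2@0 c3@0, authorship .
After op 5 (move_left): buffer="t" (len 1), cursors c1@0 c2@0 c3@0, authorship .
After op 6 (insert('e')): buffer="eeet" (len 4), cursors c1@3 c2@3 c3@3, authorship 123.
After op 7 (move_right): buffer="eeet" (len 4), cursors c1@4 c2@4 c3@4, authorship 123.
After op 8 (delete): buffer="e" (len 1), cursors c1@1 c2@1 c3@1, authorship 1

Answer: 1 1 1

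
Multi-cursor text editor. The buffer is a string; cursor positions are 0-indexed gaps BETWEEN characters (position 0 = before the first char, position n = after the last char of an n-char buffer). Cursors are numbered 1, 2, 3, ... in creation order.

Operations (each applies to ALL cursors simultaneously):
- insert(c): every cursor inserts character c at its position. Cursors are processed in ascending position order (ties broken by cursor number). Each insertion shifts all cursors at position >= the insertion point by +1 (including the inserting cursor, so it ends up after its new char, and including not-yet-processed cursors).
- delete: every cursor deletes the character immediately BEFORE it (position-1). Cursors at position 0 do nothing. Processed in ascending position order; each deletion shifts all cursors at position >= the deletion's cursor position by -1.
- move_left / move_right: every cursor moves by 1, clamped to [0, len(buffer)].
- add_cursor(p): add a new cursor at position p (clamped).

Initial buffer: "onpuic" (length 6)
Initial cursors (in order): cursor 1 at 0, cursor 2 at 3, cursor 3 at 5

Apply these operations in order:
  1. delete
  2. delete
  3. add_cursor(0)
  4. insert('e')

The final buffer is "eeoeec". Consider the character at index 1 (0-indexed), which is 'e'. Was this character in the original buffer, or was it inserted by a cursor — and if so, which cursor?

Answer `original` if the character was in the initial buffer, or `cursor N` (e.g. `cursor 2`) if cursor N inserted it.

Answer: cursor 4

Derivation:
After op 1 (delete): buffer="onuc" (len 4), cursors c1@0 c2@2 c3@3, authorship ....
After op 2 (delete): buffer="oc" (len 2), cursors c1@0 c2@1 c3@1, authorship ..
After op 3 (add_cursor(0)): buffer="oc" (len 2), cursors c1@0 c4@0 c2@1 c3@1, authorship ..
After op 4 (insert('e')): buffer="eeoeec" (len 6), cursors c1@2 c4@2 c2@5 c3@5, authorship 14.23.
Authorship (.=original, N=cursor N): 1 4 . 2 3 .
Index 1: author = 4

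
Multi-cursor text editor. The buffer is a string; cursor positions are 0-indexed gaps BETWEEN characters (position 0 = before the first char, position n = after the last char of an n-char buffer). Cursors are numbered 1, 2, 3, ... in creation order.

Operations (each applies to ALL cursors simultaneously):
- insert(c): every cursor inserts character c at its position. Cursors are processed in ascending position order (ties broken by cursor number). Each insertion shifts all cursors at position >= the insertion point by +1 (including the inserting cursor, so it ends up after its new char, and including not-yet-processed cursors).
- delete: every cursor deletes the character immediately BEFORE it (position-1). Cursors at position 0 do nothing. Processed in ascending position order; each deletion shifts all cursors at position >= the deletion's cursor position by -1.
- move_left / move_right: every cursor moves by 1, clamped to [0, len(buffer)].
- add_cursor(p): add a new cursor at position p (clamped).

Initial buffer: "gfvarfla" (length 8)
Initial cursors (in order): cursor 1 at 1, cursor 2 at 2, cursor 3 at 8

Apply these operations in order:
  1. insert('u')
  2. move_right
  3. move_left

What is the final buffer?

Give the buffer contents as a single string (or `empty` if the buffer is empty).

After op 1 (insert('u')): buffer="gufuvarflau" (len 11), cursors c1@2 c2@4 c3@11, authorship .1.2......3
After op 2 (move_right): buffer="gufuvarflau" (len 11), cursors c1@3 c2@5 c3@11, authorship .1.2......3
After op 3 (move_left): buffer="gufuvarflau" (len 11), cursors c1@2 c2@4 c3@10, authorship .1.2......3

Answer: gufuvarflau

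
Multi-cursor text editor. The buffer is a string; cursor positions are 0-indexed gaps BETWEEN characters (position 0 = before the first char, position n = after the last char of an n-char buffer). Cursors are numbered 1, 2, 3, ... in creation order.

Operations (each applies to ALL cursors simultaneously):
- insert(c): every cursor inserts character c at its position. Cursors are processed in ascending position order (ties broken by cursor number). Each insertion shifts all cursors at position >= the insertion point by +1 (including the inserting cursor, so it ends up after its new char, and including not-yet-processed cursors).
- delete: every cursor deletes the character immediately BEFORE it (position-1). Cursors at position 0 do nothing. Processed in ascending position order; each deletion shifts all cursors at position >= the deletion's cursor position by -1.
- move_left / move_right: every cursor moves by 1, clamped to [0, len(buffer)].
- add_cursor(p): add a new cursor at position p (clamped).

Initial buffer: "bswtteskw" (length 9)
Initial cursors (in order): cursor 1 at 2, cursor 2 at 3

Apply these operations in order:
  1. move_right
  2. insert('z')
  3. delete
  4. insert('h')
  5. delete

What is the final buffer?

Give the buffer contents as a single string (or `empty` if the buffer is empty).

After op 1 (move_right): buffer="bswtteskw" (len 9), cursors c1@3 c2@4, authorship .........
After op 2 (insert('z')): buffer="bswztzteskw" (len 11), cursors c1@4 c2@6, authorship ...1.2.....
After op 3 (delete): buffer="bswtteskw" (len 9), cursors c1@3 c2@4, authorship .........
After op 4 (insert('h')): buffer="bswhthteskw" (len 11), cursors c1@4 c2@6, authorship ...1.2.....
After op 5 (delete): buffer="bswtteskw" (len 9), cursors c1@3 c2@4, authorship .........

Answer: bswtteskw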